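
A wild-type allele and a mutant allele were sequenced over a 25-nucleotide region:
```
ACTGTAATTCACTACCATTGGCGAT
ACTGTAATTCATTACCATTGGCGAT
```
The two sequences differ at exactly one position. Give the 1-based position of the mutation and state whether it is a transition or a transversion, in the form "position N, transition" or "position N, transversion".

position 12, transition

Position 12 changes C→T. C is a pyrimidine and T is a pyrimidine, so this is a transition.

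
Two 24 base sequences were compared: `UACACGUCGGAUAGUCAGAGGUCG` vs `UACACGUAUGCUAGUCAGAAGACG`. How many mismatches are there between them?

5

Mismatches (1-based): position 8: C→A; position 9: G→U; position 11: A→C; position 20: G→A; position 22: U→A.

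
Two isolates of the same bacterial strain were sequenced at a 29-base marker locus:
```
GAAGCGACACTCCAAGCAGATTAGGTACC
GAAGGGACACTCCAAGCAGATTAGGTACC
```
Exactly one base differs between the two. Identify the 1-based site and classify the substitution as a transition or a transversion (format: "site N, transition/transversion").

The sequences differ only at site 5: C→G (pyrimidine→purine), a transversion.

site 5, transversion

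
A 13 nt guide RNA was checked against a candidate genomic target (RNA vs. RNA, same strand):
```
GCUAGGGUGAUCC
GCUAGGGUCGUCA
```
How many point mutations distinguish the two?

3

Mismatches (1-based): site 9: G→C; site 10: A→G; site 13: C→A.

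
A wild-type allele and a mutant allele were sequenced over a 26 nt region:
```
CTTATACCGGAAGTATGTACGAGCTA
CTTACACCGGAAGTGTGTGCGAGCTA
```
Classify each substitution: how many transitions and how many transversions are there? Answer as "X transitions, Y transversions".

3 transitions, 0 transversions

Mismatches (1-based):
position 5: T→C (pyrimidine→pyrimidine, transition)
position 15: A→G (purine→purine, transition)
position 19: A→G (purine→purine, transition)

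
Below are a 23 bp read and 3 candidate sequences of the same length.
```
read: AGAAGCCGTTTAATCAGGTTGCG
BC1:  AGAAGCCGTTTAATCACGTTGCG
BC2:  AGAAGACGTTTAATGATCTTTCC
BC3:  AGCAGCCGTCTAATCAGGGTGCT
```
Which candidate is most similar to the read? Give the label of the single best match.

BC1

Hamming distances to read — BC1: 1; BC2: 6; BC3: 4.
Smallest is BC1 with 1 mismatch.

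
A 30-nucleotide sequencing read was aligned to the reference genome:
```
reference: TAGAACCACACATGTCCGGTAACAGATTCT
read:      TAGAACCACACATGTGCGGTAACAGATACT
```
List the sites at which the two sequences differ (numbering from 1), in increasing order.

16, 28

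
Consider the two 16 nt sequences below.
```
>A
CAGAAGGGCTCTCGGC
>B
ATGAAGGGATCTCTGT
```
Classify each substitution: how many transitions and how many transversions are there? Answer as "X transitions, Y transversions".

1 transition, 4 transversions

Transitions (purine↔purine or pyrimidine↔pyrimidine): 16 C→T.
Transversions (purine↔pyrimidine): 1 C→A, 2 A→T, 9 C→A, 14 G→T.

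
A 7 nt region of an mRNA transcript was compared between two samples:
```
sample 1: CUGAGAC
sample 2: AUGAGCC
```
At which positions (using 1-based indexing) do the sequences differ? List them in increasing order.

Scanning 1-based: 1: C/A; 6: A/C.

1, 6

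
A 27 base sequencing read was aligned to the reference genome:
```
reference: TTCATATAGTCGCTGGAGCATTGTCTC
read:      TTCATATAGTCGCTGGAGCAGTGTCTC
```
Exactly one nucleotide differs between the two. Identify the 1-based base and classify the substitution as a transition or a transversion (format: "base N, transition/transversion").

The sequences differ only at base 21: T→G (pyrimidine→purine), a transversion.

base 21, transversion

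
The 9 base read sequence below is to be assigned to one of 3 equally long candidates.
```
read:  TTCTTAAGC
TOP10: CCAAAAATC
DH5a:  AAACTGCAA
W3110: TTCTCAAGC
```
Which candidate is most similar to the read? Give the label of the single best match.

W3110

Hamming distances to read — TOP10: 6; DH5a: 8; W3110: 1.
Smallest is W3110 with 1 mismatch.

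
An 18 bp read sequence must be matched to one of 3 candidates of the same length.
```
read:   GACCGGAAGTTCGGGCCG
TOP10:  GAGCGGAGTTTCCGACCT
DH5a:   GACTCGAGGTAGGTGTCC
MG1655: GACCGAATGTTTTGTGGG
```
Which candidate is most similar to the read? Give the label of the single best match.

TOP10

Hamming distances to read — TOP10: 6; DH5a: 8; MG1655: 7.
Smallest is TOP10 with 6 mismatches.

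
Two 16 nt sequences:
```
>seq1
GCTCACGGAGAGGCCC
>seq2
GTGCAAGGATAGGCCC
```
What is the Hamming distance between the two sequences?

4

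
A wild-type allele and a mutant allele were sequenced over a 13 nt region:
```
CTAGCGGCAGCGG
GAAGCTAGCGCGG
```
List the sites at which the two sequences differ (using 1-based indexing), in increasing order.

1, 2, 6, 7, 8, 9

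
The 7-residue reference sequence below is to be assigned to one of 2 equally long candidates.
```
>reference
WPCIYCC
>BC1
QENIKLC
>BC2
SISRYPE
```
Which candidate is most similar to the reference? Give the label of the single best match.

BC1 differs at 5 positions; BC2 differs at 6 positions. The closest is BC1.

BC1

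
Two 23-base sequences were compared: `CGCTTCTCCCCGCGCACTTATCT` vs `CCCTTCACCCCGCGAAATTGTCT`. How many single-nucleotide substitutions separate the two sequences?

The sequences differ at bases 2, 7, 15, 17, 20 (1-based) — 5 in total.

5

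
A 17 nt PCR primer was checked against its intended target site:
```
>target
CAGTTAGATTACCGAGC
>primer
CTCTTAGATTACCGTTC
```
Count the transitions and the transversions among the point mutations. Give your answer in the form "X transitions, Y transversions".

Transitions (purine↔purine or pyrimidine↔pyrimidine): none.
Transversions (purine↔pyrimidine): 2 A→T, 3 G→C, 15 A→T, 16 G→T.

0 transitions, 4 transversions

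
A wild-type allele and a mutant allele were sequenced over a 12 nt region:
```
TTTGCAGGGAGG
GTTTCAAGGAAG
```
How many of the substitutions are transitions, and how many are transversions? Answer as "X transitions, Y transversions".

Mismatches (1-based):
base 1: T→G (pyrimidine→purine, transversion)
base 4: G→T (purine→pyrimidine, transversion)
base 7: G→A (purine→purine, transition)
base 11: G→A (purine→purine, transition)

2 transitions, 2 transversions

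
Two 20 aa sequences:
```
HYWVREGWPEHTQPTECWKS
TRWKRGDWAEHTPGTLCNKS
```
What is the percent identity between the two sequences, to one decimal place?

10 positions differ (1, 2, 4, 6, 7, 9, 13, 14, 16, 18), so 10 of 20 match: 10/20 = 50%.

50.0%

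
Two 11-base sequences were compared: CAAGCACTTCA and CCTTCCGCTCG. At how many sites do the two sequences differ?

Comparing position by position, 7 sites differ: 2 (A/C), 3 (A/T), 4 (G/T), 6 (A/C), 7 (C/G), 8 (T/C), 11 (A/G).

7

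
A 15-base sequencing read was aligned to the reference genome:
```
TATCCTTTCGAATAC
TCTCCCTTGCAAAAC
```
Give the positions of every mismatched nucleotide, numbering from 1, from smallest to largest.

2, 6, 9, 10, 13

Differences at position 2 (A→C), position 6 (T→C), position 9 (C→G), position 10 (G→C), position 13 (T→A).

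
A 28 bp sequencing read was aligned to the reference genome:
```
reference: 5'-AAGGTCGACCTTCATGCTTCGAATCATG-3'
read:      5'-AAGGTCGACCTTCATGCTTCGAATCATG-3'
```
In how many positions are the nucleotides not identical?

The two sequences are identical at every position.

0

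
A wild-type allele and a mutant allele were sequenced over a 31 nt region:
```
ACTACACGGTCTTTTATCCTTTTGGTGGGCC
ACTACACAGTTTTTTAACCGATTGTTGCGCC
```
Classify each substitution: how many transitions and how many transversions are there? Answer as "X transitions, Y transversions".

Transitions (purine↔purine or pyrimidine↔pyrimidine): 8 G→A, 11 C→T.
Transversions (purine↔pyrimidine): 17 T→A, 20 T→G, 21 T→A, 25 G→T, 28 G→C.

2 transitions, 5 transversions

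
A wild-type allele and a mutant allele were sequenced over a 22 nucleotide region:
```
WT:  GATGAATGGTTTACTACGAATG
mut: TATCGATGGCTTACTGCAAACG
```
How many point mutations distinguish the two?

Comparing position by position, 7 positions differ: 1 (G/T), 4 (G/C), 5 (A/G), 10 (T/C), 16 (A/G), 18 (G/A), 21 (T/C).

7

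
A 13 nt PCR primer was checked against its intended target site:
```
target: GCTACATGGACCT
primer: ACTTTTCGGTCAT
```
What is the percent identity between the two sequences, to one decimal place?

7 positions differ (1, 4, 5, 6, 7, 10, 12), so 6 of 13 match: 6/13 = 46.15%.

46.2%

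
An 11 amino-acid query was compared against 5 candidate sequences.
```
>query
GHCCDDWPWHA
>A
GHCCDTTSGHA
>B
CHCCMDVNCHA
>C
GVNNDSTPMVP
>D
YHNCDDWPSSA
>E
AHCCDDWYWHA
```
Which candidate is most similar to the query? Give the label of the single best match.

E

A differs at 4 residues; B differs at 5 residues; C differs at 8 residues; D differs at 4 residues; E differs at 2 residues. The closest is E.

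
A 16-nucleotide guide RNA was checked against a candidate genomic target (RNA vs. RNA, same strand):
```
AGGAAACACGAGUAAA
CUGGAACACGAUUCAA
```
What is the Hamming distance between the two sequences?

5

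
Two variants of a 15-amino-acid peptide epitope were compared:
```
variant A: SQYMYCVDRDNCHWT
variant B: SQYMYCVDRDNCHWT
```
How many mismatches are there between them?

0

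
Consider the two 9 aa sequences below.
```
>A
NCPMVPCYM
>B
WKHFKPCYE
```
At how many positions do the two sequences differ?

Mismatches (1-based): position 1: N→W; position 2: C→K; position 3: P→H; position 4: M→F; position 5: V→K; position 9: M→E.

6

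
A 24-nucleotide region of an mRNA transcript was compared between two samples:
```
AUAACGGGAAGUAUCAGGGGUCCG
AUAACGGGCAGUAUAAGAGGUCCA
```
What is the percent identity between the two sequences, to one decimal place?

4 positions differ (9, 15, 18, 24), so 20 of 24 match: 20/24 = 83.33%.

83.3%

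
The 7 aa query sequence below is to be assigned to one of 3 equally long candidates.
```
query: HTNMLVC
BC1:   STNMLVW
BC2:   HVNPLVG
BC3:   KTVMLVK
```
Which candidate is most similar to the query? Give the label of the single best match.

Hamming distances to query — BC1: 2; BC2: 3; BC3: 3.
Smallest is BC1 with 2 mismatches.

BC1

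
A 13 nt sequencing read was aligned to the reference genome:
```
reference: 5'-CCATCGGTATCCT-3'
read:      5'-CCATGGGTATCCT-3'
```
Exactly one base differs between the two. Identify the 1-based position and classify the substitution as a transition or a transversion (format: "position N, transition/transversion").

position 5, transversion

Position 5 changes C→G. C is a pyrimidine and G is a purine, so this is a transversion.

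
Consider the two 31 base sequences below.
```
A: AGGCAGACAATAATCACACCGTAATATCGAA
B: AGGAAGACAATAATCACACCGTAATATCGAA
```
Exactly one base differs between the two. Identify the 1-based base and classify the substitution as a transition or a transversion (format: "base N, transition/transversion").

base 4, transversion

The sequences differ only at base 4: C→A (pyrimidine→purine), a transversion.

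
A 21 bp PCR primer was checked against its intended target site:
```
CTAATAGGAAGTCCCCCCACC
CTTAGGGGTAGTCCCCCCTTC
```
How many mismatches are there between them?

6

Comparing position by position, 6 bases differ: 3 (A/T), 5 (T/G), 6 (A/G), 9 (A/T), 19 (A/T), 20 (C/T).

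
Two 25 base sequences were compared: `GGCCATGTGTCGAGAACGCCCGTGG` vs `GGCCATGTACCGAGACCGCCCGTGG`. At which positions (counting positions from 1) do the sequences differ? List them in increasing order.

9, 10, 16

Differences at position 9 (G→A), position 10 (T→C), position 16 (A→C).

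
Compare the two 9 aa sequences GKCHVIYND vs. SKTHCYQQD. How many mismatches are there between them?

Comparing position by position, 6 positions differ: 1 (G/S), 3 (C/T), 5 (V/C), 6 (I/Y), 7 (Y/Q), 8 (N/Q).

6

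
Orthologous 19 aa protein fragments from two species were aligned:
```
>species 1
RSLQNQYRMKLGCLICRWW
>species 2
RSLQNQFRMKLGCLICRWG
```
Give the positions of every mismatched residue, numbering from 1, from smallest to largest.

Scanning 1-based: 7: Y/F; 19: W/G.

7, 19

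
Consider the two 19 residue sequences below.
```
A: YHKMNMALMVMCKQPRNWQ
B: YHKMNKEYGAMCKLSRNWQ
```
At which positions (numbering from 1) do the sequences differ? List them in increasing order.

6, 7, 8, 9, 10, 14, 15

Differences at position 6 (M→K), position 7 (A→E), position 8 (L→Y), position 9 (M→G), position 10 (V→A), position 14 (Q→L), position 15 (P→S).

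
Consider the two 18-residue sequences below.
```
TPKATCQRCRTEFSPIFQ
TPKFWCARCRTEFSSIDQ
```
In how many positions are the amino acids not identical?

Mismatches (1-based): position 4: A→F; position 5: T→W; position 7: Q→A; position 15: P→S; position 17: F→D.

5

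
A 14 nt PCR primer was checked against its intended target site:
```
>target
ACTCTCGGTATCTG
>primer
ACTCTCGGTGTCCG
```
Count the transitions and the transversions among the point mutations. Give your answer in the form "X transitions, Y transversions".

2 transitions, 0 transversions

Mismatches (1-based):
position 10: A→G (purine→purine, transition)
position 13: T→C (pyrimidine→pyrimidine, transition)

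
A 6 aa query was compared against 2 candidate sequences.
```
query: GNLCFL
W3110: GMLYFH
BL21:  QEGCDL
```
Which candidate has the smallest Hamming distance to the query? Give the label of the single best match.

W3110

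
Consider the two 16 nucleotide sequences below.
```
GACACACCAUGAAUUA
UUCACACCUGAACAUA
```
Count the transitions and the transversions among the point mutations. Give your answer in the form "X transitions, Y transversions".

1 transition, 6 transversions

Transitions (purine↔purine or pyrimidine↔pyrimidine): 11 G→A.
Transversions (purine↔pyrimidine): 1 G→U, 2 A→U, 9 A→U, 10 U→G, 13 A→C, 14 U→A.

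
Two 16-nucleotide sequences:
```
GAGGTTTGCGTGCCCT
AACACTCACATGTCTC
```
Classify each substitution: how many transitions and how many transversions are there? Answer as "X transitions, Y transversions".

Transitions (purine↔purine or pyrimidine↔pyrimidine): 1 G→A, 4 G→A, 5 T→C, 7 T→C, 8 G→A, 10 G→A, 13 C→T, 15 C→T, 16 T→C.
Transversions (purine↔pyrimidine): 3 G→C.

9 transitions, 1 transversion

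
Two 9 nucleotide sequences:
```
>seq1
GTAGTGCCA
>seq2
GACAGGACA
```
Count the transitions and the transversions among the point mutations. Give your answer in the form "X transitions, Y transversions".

1 transition, 4 transversions

Mismatches (1-based):
site 2: T→A (pyrimidine→purine, transversion)
site 3: A→C (purine→pyrimidine, transversion)
site 4: G→A (purine→purine, transition)
site 5: T→G (pyrimidine→purine, transversion)
site 7: C→A (pyrimidine→purine, transversion)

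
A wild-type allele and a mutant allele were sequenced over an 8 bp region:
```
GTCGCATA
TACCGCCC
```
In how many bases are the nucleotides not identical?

7

Mismatches (1-based): base 1: G→T; base 2: T→A; base 4: G→C; base 5: C→G; base 6: A→C; base 7: T→C; base 8: A→C.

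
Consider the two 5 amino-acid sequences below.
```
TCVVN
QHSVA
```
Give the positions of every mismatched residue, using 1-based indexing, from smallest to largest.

Differences at position 1 (T→Q), position 2 (C→H), position 3 (V→S), position 5 (N→A).

1, 2, 3, 5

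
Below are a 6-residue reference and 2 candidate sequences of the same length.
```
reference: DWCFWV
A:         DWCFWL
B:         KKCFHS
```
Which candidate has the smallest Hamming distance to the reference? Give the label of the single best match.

Hamming distances to reference — A: 1; B: 4.
Smallest is A with 1 mismatch.

A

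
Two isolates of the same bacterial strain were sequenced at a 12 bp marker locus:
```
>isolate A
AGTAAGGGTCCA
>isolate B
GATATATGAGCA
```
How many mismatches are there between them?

7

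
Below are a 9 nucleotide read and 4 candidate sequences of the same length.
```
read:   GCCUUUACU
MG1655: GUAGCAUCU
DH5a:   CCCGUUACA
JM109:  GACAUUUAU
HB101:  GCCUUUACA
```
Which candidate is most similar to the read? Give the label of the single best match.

Hamming distances to read — MG1655: 6; DH5a: 3; JM109: 4; HB101: 1.
Smallest is HB101 with 1 mismatch.

HB101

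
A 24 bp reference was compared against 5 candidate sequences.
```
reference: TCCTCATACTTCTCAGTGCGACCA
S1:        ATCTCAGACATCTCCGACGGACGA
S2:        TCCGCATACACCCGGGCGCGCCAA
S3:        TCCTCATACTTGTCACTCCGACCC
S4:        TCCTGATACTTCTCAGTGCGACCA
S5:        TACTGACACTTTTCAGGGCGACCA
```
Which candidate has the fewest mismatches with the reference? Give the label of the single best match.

S4

S1 differs at 9 bases; S2 differs at 9 bases; S3 differs at 4 bases; S4 differs at 1 base; S5 differs at 5 bases. The closest is S4.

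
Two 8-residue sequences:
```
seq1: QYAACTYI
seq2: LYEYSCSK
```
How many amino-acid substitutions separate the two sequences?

7

Comparing position by position, 7 positions differ: 1 (Q/L), 3 (A/E), 4 (A/Y), 5 (C/S), 6 (T/C), 7 (Y/S), 8 (I/K).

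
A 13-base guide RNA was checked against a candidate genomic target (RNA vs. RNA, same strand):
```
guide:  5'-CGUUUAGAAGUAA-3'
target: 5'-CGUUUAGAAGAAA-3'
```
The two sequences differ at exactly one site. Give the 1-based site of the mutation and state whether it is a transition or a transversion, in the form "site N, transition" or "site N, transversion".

site 11, transversion

The sequences differ only at site 11: U→A (pyrimidine→purine), a transversion.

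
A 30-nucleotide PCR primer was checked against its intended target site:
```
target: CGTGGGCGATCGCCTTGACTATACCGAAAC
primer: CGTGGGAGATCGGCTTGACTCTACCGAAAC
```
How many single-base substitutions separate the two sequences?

The sequences differ at positions 7, 13, 21 (1-based) — 3 in total.

3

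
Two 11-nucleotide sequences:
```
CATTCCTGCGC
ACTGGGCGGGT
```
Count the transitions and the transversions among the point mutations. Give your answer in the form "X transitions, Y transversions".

2 transitions, 6 transversions

Transitions (purine↔purine or pyrimidine↔pyrimidine): 7 T→C, 11 C→T.
Transversions (purine↔pyrimidine): 1 C→A, 2 A→C, 4 T→G, 5 C→G, 6 C→G, 9 C→G.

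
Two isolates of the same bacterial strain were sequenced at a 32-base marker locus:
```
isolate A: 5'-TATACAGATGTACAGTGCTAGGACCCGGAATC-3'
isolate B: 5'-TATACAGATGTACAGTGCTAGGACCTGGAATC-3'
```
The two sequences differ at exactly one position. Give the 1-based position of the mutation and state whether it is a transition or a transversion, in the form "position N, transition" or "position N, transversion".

position 26, transition

The sequences differ only at position 26: C→T (pyrimidine→pyrimidine), a transition.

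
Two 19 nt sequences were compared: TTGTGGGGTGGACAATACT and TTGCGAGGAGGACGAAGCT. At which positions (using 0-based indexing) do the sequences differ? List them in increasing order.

3, 5, 8, 13, 15, 16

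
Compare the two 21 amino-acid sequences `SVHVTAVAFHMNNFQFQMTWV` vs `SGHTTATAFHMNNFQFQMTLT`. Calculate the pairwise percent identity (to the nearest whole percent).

5 positions differ (2, 4, 7, 20, 21), so 16 of 21 match: 16/21 = 76.19%.

76%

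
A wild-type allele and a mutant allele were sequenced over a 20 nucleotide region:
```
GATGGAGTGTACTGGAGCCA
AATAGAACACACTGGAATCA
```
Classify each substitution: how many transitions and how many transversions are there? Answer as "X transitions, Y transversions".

8 transitions, 0 transversions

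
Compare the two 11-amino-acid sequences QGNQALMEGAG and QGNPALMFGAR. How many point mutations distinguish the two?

Mismatches (1-based): residue 4: Q→P; residue 8: E→F; residue 11: G→R.

3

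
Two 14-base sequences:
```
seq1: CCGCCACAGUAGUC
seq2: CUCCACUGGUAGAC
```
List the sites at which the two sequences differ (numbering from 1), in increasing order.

Scanning 1-based: 2: C/U; 3: G/C; 5: C/A; 6: A/C; 7: C/U; 8: A/G; 13: U/A.

2, 3, 5, 6, 7, 8, 13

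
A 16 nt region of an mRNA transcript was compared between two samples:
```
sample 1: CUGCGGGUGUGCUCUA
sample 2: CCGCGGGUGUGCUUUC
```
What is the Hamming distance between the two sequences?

3

Mismatches (1-based): position 2: U→C; position 14: C→U; position 16: A→C.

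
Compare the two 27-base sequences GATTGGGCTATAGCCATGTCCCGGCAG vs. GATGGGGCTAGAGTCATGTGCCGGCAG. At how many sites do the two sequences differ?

Comparing position by position, 4 sites differ: 4 (T/G), 11 (T/G), 14 (C/T), 20 (C/G).

4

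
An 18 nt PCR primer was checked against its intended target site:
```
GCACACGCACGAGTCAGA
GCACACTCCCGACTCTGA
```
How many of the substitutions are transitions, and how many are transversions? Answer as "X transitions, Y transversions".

0 transitions, 4 transversions

Mismatches (1-based):
base 7: G→T (purine→pyrimidine, transversion)
base 9: A→C (purine→pyrimidine, transversion)
base 13: G→C (purine→pyrimidine, transversion)
base 16: A→T (purine→pyrimidine, transversion)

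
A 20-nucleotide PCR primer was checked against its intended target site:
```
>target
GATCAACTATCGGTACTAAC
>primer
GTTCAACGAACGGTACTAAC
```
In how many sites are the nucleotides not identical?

3

The sequences differ at sites 2, 8, 10 (1-based) — 3 in total.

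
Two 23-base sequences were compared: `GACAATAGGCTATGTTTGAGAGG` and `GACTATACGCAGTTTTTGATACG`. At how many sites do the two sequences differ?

The sequences differ at sites 4, 8, 11, 12, 14, 20, 22 (1-based) — 7 in total.

7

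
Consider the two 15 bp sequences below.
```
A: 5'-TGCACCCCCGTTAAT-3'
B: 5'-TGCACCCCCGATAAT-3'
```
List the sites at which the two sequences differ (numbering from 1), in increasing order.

Differences at site 11 (T→A).

11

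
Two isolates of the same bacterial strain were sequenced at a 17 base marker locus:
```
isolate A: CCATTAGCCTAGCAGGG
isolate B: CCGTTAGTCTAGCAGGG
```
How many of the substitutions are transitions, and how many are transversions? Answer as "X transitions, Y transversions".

2 transitions, 0 transversions

Mismatches (1-based):
site 3: A→G (purine→purine, transition)
site 8: C→T (pyrimidine→pyrimidine, transition)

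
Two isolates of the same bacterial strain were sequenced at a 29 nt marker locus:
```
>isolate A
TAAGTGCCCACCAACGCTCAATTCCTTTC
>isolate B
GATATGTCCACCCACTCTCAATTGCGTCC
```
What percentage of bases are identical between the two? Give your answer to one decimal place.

69.0%

9 positions differ (1, 3, 4, 7, 13, 16, 24, 26, 28), so 20 of 29 match: 20/29 = 68.97%.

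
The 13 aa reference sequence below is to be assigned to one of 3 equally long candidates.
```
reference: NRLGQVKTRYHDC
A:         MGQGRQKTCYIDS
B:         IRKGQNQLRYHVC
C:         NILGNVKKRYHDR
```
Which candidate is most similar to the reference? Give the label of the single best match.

A differs at 8 positions; B differs at 6 positions; C differs at 4 positions. The closest is C.

C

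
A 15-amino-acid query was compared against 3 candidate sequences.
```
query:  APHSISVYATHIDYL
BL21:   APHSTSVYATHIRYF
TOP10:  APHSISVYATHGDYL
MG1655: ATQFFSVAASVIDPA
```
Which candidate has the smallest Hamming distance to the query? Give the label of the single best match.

BL21 differs at 3 residues; TOP10 differs at 1 residue; MG1655 differs at 9 residues. The closest is TOP10.

TOP10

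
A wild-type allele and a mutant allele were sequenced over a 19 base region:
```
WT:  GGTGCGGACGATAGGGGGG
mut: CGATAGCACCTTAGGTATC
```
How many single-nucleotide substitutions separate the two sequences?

11

Comparing position by position, 11 positions differ: 1 (G/C), 3 (T/A), 4 (G/T), 5 (C/A), 7 (G/C), 10 (G/C), 11 (A/T), 16 (G/T), 17 (G/A), 18 (G/T), 19 (G/C).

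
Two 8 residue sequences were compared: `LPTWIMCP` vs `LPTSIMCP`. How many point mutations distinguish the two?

1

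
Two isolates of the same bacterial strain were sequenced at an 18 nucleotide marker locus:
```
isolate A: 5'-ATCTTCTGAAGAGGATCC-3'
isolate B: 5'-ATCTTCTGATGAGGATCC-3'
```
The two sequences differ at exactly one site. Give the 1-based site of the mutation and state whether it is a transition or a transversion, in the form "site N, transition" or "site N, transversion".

Site 10 changes A→T. A is a purine and T is a pyrimidine, so this is a transversion.

site 10, transversion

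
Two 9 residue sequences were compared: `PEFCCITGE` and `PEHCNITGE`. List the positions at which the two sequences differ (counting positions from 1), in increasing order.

Differences at position 3 (F→H), position 5 (C→N).

3, 5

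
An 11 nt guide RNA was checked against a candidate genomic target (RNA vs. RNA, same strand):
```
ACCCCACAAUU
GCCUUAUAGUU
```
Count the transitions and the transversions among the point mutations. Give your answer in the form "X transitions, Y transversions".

Transitions (purine↔purine or pyrimidine↔pyrimidine): 1 A→G, 4 C→U, 5 C→U, 7 C→U, 9 A→G.
Transversions (purine↔pyrimidine): none.

5 transitions, 0 transversions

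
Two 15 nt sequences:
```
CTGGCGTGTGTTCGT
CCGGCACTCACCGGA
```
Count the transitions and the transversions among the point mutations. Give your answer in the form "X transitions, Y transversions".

Transitions (purine↔purine or pyrimidine↔pyrimidine): 2 T→C, 6 G→A, 7 T→C, 9 T→C, 10 G→A, 11 T→C, 12 T→C.
Transversions (purine↔pyrimidine): 8 G→T, 13 C→G, 15 T→A.

7 transitions, 3 transversions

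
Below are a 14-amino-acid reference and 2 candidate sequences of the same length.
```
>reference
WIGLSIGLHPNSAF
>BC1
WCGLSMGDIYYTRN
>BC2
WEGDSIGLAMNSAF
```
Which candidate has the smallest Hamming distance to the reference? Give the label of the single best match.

BC1 differs at 9 residues; BC2 differs at 4 residues. The closest is BC2.

BC2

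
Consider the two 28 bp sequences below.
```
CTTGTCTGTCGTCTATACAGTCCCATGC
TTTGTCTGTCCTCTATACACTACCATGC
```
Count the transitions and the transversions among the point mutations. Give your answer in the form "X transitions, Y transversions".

1 transition, 3 transversions

Transitions (purine↔purine or pyrimidine↔pyrimidine): 1 C→T.
Transversions (purine↔pyrimidine): 11 G→C, 20 G→C, 22 C→A.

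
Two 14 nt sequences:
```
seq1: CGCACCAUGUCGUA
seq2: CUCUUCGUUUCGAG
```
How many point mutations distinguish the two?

The sequences differ at bases 2, 4, 5, 7, 9, 13, 14 (1-based) — 7 in total.

7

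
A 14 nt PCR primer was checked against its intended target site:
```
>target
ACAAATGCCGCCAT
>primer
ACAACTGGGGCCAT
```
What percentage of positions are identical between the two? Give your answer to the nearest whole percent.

79%

3 positions differ (5, 8, 9), so 11 of 14 match: 11/14 = 78.57%.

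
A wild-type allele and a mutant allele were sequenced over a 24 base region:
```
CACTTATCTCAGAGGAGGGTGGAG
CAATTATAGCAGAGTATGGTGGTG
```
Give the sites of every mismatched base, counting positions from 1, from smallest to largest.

Differences at site 3 (C→A), site 8 (C→A), site 9 (T→G), site 15 (G→T), site 17 (G→T), site 23 (A→T).

3, 8, 9, 15, 17, 23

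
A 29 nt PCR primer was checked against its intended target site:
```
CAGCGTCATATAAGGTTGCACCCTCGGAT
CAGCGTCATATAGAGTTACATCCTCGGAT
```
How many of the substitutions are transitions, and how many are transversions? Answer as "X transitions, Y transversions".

Transitions (purine↔purine or pyrimidine↔pyrimidine): 13 A→G, 14 G→A, 18 G→A, 21 C→T.
Transversions (purine↔pyrimidine): none.

4 transitions, 0 transversions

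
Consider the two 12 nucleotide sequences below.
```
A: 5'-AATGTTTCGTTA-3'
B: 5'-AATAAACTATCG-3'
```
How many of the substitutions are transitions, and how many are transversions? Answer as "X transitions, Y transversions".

6 transitions, 2 transversions

Transitions (purine↔purine or pyrimidine↔pyrimidine): 4 G→A, 7 T→C, 8 C→T, 9 G→A, 11 T→C, 12 A→G.
Transversions (purine↔pyrimidine): 5 T→A, 6 T→A.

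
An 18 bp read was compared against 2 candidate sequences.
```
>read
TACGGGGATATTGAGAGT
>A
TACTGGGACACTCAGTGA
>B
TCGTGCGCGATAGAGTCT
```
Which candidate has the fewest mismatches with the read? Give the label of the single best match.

A

Hamming distances to read — A: 6; B: 9.
Smallest is A with 6 mismatches.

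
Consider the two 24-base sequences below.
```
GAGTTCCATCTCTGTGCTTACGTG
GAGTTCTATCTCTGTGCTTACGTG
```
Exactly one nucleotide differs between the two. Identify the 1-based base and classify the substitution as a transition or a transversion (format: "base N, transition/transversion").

base 7, transition

Base 7 changes C→T. C is a pyrimidine and T is a pyrimidine, so this is a transition.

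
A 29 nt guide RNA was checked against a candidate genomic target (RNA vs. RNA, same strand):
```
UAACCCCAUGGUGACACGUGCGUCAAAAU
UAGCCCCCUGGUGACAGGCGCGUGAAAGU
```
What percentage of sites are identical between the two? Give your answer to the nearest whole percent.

79%

6 positions differ (3, 8, 17, 19, 24, 28), so 23 of 29 match: 23/29 = 79.31%.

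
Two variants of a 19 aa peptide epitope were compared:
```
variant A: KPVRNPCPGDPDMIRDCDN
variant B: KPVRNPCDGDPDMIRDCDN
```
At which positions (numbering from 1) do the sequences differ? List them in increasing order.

Scanning 1-based: 8: P/D.

8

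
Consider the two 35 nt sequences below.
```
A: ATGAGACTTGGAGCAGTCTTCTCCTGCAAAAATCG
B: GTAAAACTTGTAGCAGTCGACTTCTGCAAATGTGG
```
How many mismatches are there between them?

10

Comparing position by position, 10 sites differ: 1 (A/G), 3 (G/A), 5 (G/A), 11 (G/T), 19 (T/G), 20 (T/A), 23 (C/T), 31 (A/T), 32 (A/G), 34 (C/G).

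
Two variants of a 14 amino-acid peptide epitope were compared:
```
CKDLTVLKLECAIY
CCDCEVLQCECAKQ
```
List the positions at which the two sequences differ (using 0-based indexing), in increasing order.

Scanning 0-based: 1: K/C; 3: L/C; 4: T/E; 7: K/Q; 8: L/C; 12: I/K; 13: Y/Q.

1, 3, 4, 7, 8, 12, 13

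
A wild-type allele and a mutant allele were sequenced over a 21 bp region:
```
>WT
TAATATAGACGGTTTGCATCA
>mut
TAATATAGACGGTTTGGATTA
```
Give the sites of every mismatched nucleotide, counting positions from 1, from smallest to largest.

17, 20

Scanning 1-based: 17: C/G; 20: C/T.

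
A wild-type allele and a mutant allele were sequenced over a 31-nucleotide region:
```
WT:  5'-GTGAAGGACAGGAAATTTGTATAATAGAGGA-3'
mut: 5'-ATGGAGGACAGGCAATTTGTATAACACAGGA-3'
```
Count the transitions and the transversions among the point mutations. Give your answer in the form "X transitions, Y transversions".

3 transitions, 2 transversions

Transitions (purine↔purine or pyrimidine↔pyrimidine): 1 G→A, 4 A→G, 25 T→C.
Transversions (purine↔pyrimidine): 13 A→C, 27 G→C.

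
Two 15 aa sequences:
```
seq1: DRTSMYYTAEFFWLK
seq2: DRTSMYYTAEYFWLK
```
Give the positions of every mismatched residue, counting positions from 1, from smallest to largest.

11

Differences at position 11 (F→Y).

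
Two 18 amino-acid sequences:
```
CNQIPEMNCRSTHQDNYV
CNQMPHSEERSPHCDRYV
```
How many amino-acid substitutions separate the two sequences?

Comparing position by position, 8 residues differ: 4 (I/M), 6 (E/H), 7 (M/S), 8 (N/E), 9 (C/E), 12 (T/P), 14 (Q/C), 16 (N/R).

8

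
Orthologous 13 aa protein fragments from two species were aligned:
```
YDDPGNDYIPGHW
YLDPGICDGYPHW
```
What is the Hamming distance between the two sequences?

The sequences differ at residues 2, 6, 7, 8, 9, 10, 11 (1-based) — 7 in total.

7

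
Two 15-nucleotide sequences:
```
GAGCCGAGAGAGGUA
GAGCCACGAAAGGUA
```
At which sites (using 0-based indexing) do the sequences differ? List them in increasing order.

Differences at site 5 (G→A), site 6 (A→C), site 9 (G→A).

5, 6, 9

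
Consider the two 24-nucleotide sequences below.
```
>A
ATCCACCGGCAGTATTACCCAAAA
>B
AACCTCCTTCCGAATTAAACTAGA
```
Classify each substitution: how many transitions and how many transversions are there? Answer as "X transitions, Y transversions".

Mismatches (1-based):
base 2: T→A (pyrimidine→purine, transversion)
base 5: A→T (purine→pyrimidine, transversion)
base 8: G→T (purine→pyrimidine, transversion)
base 9: G→T (purine→pyrimidine, transversion)
base 11: A→C (purine→pyrimidine, transversion)
base 13: T→A (pyrimidine→purine, transversion)
base 18: C→A (pyrimidine→purine, transversion)
base 19: C→A (pyrimidine→purine, transversion)
base 21: A→T (purine→pyrimidine, transversion)
base 23: A→G (purine→purine, transition)

1 transition, 9 transversions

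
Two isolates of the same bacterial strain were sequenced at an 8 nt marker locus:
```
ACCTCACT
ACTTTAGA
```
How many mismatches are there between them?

4

The sequences differ at bases 3, 5, 7, 8 (1-based) — 4 in total.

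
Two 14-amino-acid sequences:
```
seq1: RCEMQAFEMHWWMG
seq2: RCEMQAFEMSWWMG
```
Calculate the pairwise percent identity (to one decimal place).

Mismatch at position 10 (1-based): 1 of 14.
Identical positions: 13/14 = 92.86% → 92.9%.

92.9%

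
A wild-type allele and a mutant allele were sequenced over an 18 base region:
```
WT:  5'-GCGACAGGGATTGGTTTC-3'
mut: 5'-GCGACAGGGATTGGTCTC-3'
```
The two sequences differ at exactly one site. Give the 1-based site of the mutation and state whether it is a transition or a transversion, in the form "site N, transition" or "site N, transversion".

site 16, transition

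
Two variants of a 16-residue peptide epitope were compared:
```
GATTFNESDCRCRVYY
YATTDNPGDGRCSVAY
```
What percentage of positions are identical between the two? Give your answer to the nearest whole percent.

7 positions differ (1, 5, 7, 8, 10, 13, 15), so 9 of 16 match: 9/16 = 56.25%.

56%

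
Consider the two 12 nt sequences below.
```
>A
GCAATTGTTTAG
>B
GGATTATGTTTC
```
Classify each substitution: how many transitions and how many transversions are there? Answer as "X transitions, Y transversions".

Mismatches (1-based):
base 2: C→G (pyrimidine→purine, transversion)
base 4: A→T (purine→pyrimidine, transversion)
base 6: T→A (pyrimidine→purine, transversion)
base 7: G→T (purine→pyrimidine, transversion)
base 8: T→G (pyrimidine→purine, transversion)
base 11: A→T (purine→pyrimidine, transversion)
base 12: G→C (purine→pyrimidine, transversion)

0 transitions, 7 transversions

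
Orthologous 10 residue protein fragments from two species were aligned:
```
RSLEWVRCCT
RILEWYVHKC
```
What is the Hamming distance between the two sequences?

6

Comparing position by position, 6 residues differ: 2 (S/I), 6 (V/Y), 7 (R/V), 8 (C/H), 9 (C/K), 10 (T/C).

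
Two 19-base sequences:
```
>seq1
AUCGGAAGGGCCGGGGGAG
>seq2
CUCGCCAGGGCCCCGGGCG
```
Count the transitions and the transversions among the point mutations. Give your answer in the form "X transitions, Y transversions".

0 transitions, 6 transversions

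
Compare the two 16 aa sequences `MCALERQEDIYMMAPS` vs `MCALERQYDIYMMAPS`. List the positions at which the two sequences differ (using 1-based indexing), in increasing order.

Scanning 1-based: 8: E/Y.

8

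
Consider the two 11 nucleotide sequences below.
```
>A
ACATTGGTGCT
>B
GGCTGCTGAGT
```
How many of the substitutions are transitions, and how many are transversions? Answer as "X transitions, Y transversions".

2 transitions, 7 transversions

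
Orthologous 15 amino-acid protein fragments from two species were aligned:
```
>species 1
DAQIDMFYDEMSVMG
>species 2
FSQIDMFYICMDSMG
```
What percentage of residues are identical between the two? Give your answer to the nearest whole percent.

60%

Mismatches at positions 1, 2, 9, 10, 12, 13 (1-based): 6 of 15.
Identical positions: 9/15 = 60% → 60%.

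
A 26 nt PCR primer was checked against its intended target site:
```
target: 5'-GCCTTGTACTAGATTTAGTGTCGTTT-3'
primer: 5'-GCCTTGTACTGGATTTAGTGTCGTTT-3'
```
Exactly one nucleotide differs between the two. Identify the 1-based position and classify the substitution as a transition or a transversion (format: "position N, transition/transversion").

position 11, transition

Position 11 changes A→G. A is a purine and G is a purine, so this is a transition.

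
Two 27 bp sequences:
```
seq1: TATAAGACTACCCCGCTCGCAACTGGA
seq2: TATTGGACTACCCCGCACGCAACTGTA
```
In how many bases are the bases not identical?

The sequences differ at bases 4, 5, 17, 26 (1-based) — 4 in total.

4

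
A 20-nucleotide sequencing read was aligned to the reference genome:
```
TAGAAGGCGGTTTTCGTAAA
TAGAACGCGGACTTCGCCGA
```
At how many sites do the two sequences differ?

6

Mismatches (1-based): site 6: G→C; site 11: T→A; site 12: T→C; site 17: T→C; site 18: A→C; site 19: A→G.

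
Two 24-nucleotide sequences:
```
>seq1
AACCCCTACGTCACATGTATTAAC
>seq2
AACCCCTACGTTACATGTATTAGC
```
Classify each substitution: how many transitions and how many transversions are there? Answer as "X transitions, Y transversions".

2 transitions, 0 transversions

Transitions (purine↔purine or pyrimidine↔pyrimidine): 12 C→T, 23 A→G.
Transversions (purine↔pyrimidine): none.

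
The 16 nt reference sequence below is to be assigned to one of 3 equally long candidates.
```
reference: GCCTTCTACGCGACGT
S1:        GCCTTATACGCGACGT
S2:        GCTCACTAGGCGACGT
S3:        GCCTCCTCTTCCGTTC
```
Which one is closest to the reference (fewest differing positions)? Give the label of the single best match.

S1

S1 differs at 1 position; S2 differs at 4 positions; S3 differs at 9 positions. The closest is S1.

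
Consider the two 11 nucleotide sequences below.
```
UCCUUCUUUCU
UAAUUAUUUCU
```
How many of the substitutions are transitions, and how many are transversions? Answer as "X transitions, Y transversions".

Transitions (purine↔purine or pyrimidine↔pyrimidine): none.
Transversions (purine↔pyrimidine): 2 C→A, 3 C→A, 6 C→A.

0 transitions, 3 transversions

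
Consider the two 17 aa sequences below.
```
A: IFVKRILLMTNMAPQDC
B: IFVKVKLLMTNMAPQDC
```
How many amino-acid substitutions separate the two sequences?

2

Mismatches (1-based): residue 5: R→V; residue 6: I→K.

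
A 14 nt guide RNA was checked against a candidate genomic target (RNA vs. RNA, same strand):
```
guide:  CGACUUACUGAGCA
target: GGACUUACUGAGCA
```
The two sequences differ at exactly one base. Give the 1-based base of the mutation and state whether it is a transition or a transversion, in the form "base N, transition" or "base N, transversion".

The sequences differ only at base 1: C→G (pyrimidine→purine), a transversion.

base 1, transversion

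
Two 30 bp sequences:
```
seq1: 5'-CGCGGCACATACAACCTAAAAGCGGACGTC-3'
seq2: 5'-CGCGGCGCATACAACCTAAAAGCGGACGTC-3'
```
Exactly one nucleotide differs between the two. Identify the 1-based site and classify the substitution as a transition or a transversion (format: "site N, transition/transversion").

Site 7 changes A→G. A is a purine and G is a purine, so this is a transition.

site 7, transition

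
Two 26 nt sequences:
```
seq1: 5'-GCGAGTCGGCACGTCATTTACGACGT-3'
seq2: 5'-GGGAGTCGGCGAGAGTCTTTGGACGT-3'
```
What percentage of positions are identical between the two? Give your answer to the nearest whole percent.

9 positions differ (2, 11, 12, 14, 15, 16, 17, 20, 21), so 17 of 26 match: 17/26 = 65.38%.

65%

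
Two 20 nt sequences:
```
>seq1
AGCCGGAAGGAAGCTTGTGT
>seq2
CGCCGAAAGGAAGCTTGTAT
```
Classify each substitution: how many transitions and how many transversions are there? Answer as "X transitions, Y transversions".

2 transitions, 1 transversion

Transitions (purine↔purine or pyrimidine↔pyrimidine): 6 G→A, 19 G→A.
Transversions (purine↔pyrimidine): 1 A→C.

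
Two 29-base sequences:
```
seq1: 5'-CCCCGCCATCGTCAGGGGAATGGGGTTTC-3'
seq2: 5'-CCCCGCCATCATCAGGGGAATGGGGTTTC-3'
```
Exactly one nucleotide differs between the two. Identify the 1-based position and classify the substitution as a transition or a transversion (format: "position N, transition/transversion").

Position 11 changes G→A. G is a purine and A is a purine, so this is a transition.

position 11, transition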